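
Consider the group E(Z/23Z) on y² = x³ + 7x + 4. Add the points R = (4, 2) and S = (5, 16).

(4, 2) + (5, 16). λ = (16 - 2)/(5 - 4) ≡ 14/1 mod 23. 1⁻¹ ≡ 1 (mod 23) since 1·1 = 1 ≡ 1, so λ ≡ 14.
  x = λ² - 4 - 5 = 196 - 9 ≡ 3; y = λ·(4 - 3) - 2 ≡ 12. → (3, 12)

(3, 12)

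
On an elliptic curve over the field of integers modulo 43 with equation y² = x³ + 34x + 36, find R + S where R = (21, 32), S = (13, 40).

(21, 32) + (13, 40). λ = (40 - 32)/(13 - 21) ≡ 8/35 mod 43. 35⁻¹ ≡ 16 (mod 43), so λ ≡ 42.
  x = λ² - 21 - 13 = 1764 - 34 ≡ 10; y = λ·(21 - 10) - 32 ≡ 0. → (10, 0)

(10, 0)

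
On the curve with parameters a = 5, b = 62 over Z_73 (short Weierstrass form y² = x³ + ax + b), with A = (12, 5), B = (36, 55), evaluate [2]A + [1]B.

(16, 71)

First 2A:
Repeated addition: build up to 2A.
2A: tangent at (12, 5): λ = (3·12² + 5)/(2·5) ≡ 72/10. 10⁻¹ ≡ 22 (mod 73) since 10·22 = 220 ≡ 1, so λ ≡ 72·22 ≡ 51.
  x = λ² - 12 - 12 = 2601 - 24 ≡ 22; y = λ·(12 - 22) - 5 ≡ 69. → (22, 69)
2A = (22, 69).
Finally 2A + B:
(22, 69) + (36, 55). λ = (55 - 69)/(36 - 22) ≡ 59/14 mod 73. 14⁻¹ ≡ 47 (mod 73) since 14·47 = 658 ≡ 1, so λ ≡ 72.
  x = λ² - 22 - 36 = 5184 - 58 ≡ 16; y = λ·(22 - 16) - 69 ≡ 71. → (16, 71)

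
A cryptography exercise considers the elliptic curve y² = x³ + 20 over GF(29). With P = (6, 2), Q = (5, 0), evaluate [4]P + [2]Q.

(10, 18)

First 4P:
Double-and-add on 4 = (100)₂. Start with P = (6, 2) for the leading 1-bit.
double: tangent at (6, 2): λ = (3·6² + 0)/(2·2) ≡ 21/4. 4⁻¹ ≡ 22 (mod 29), so λ ≡ 21·22 ≡ 27.
  x = λ² - 6 - 6 = 729 - 12 ≡ 21; y = λ·(6 - 21) - 2 ≡ 28. → (21, 28)
double: tangent at (21, 28): λ = (3·21² + 0)/(2·28) ≡ 18/27. 27⁻¹ ≡ 14 (mod 29), so λ ≡ 18·14 ≡ 20.
  x = λ² - 21 - 21 = 400 - 42 ≡ 10; y = λ·(21 - 10) - 28 ≡ 18. → (10, 18)
4P = (10, 18).
Next 2Q:
Repeated addition: build up to 2Q.
2Q: (5, 0) + (5, 0): same x and y₁ ≡ -y₂, so the sum is 𝒪.
2Q = 𝒪.
Finally 4P + 2Q:
(10, 18) + 𝒪 = (10, 18) (identity).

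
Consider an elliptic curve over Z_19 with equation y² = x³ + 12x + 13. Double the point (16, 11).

(4, 12)

tangent at (16, 11): λ = (3·16² + 12)/(2·11) ≡ 1/3. 3⁻¹ ≡ 13 (mod 19), so λ ≡ 1·13 ≡ 13.
  x = λ² - 16 - 16 = 169 - 32 ≡ 4; y = λ·(16 - 4) - 11 ≡ 12. → (4, 12)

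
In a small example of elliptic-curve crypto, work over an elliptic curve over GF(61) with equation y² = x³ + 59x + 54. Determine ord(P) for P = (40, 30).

4

2P: tangent at (40, 30): λ = (3·40² + 59)/(2·30) ≡ 40/60. 60⁻¹ ≡ 60 (mod 61), so λ ≡ 40·60 ≡ 21.
  x = λ² - 40 - 40 = 441 - 80 ≡ 56; y = λ·(40 - 56) - 30 ≡ 0. → (56, 0)
3P: (56, 0) + (40, 30). λ = (30 - 0)/(40 - 56) ≡ 30/45 mod 61. 45⁻¹ ≡ 19 (mod 61), so λ ≡ 21.
  x = λ² - 56 - 40 = 441 - 96 ≡ 40; y = λ·(56 - 40) - 0 ≡ 31. → (40, 31)
4P: (40, 31) + (40, 30): same x and y₁ ≡ -y₂, so the sum is O.
4P = O, so the order is 4.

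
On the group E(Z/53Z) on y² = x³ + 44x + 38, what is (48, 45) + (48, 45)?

(3, 41)

tangent at (48, 45): λ = (3·48² + 44)/(2·45) ≡ 13/37. 37⁻¹ ≡ 43 (mod 53), so λ ≡ 13·43 ≡ 29.
  x = λ² - 48 - 48 = 841 - 96 ≡ 3; y = λ·(48 - 3) - 45 ≡ 41. → (3, 41)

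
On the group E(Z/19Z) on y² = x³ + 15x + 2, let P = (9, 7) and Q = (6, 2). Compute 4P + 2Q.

(14, 7)

First 4P:
Repeated addition: build up to 4P.
2P: tangent at (9, 7): λ = (3·9² + 15)/(2·7) ≡ 11/14. 14⁻¹ ≡ 15 (mod 19), so λ ≡ 11·15 ≡ 13.
  x = λ² - 9 - 9 = 169 - 18 ≡ 18; y = λ·(9 - 18) - 7 ≡ 9. → (18, 9)
3P: (18, 9) + (9, 7). λ = (7 - 9)/(9 - 18) ≡ 17/10 mod 19. 10⁻¹ ≡ 2 (mod 19), so λ ≡ 15.
  x = λ² - 18 - 9 = 225 - 27 ≡ 8; y = λ·(18 - 8) - 9 ≡ 8. → (8, 8)
4P: (8, 8) + (9, 7). λ = (7 - 8)/(9 - 8) ≡ 18/1 mod 19. 1⁻¹ ≡ 1 (mod 19) since 1·1 = 1 ≡ 1, so λ ≡ 18.
  x = λ² - 8 - 9 = 324 - 17 ≡ 3; y = λ·(8 - 3) - 8 ≡ 6. → (3, 6)
4P = (3, 6).
Next 2Q:
Repeated addition: build up to 2Q.
2Q: tangent at (6, 2): λ = (3·6² + 15)/(2·2) ≡ 9/4. 4⁻¹ ≡ 5 (mod 19), so λ ≡ 9·5 ≡ 7.
  x = λ² - 6 - 6 = 49 - 12 ≡ 18; y = λ·(6 - 18) - 2 ≡ 9. → (18, 9)
2Q = (18, 9).
Finally 4P + 2Q:
(3, 6) + (18, 9). λ = (9 - 6)/(18 - 3) ≡ 3/15 mod 19. 15⁻¹ ≡ 14 (mod 19), so λ ≡ 4.
  x = λ² - 3 - 18 = 16 - 21 ≡ 14; y = λ·(3 - 14) - 6 ≡ 7. → (14, 7)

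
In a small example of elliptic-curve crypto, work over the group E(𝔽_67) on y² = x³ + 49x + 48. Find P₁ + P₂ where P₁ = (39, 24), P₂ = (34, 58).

(39, 24) + (34, 58). λ = (58 - 24)/(34 - 39) ≡ 34/62 mod 67. 62⁻¹ ≡ 40 (mod 67), so λ ≡ 20.
  x = λ² - 39 - 34 = 400 - 73 ≡ 59; y = λ·(39 - 59) - 24 ≡ 45. → (59, 45)

(59, 45)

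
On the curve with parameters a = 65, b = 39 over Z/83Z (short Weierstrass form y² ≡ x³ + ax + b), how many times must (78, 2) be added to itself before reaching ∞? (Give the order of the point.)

2P: tangent at (78, 2): λ = (3·78² + 65)/(2·2) ≡ 57/4. 4⁻¹ ≡ 21 (mod 83), so λ ≡ 57·21 ≡ 35.
  x = λ² - 78 - 78 = 1225 - 156 ≡ 73; y = λ·(78 - 73) - 2 ≡ 7. → (73, 7)
3P: (73, 7) + (78, 2). λ = (2 - 7)/(78 - 73) ≡ 78/5 mod 83. 5⁻¹ ≡ 50 (mod 83), so λ ≡ 82.
  x = λ² - 73 - 78 = 6724 - 151 ≡ 16; y = λ·(73 - 16) - 7 ≡ 19. → (16, 19)
4P: (16, 19) + (78, 2). λ = (2 - 19)/(78 - 16) ≡ 66/62 mod 83. 62⁻¹ ≡ 79 (mod 83), so λ ≡ 68.
  x = λ² - 16 - 78 = 4624 - 94 ≡ 48; y = λ·(16 - 48) - 19 ≡ 46. → (48, 46)
5P: (48, 46) + (78, 2). λ = (2 - 46)/(78 - 48) ≡ 39/30 mod 83. 30⁻¹ ≡ 36 (mod 83), so λ ≡ 76.
  x = λ² - 48 - 78 = 5776 - 126 ≡ 6; y = λ·(48 - 6) - 46 ≡ 75. → (6, 75)
6P: (6, 75) + (78, 2). λ = (2 - 75)/(78 - 6) ≡ 10/72 mod 83. 72⁻¹ ≡ 15 (mod 83) since 72·15 = 1080 ≡ 1, so λ ≡ 67.
  x = λ² - 6 - 78 = 4489 - 84 ≡ 6; y = λ·(6 - 6) - 75 ≡ 8. → (6, 8)
7P: (6, 8) + (78, 2). λ = (2 - 8)/(78 - 6) ≡ 77/72 mod 83. 72⁻¹ ≡ 15 (mod 83), so λ ≡ 76.
  x = λ² - 6 - 78 = 5776 - 84 ≡ 48; y = λ·(6 - 48) - 8 ≡ 37. → (48, 37)
8P: (48, 37) + (78, 2). λ = (2 - 37)/(78 - 48) ≡ 48/30 mod 83. 30⁻¹ ≡ 36 (mod 83), so λ ≡ 68.
  x = λ² - 48 - 78 = 4624 - 126 ≡ 16; y = λ·(48 - 16) - 37 ≡ 64. → (16, 64)
9P: (16, 64) + (78, 2). λ = (2 - 64)/(78 - 16) ≡ 21/62 mod 83. 62⁻¹ ≡ 79 (mod 83) since 62·79 = 4898 ≡ 1, so λ ≡ 82.
  x = λ² - 16 - 78 = 6724 - 94 ≡ 73; y = λ·(16 - 73) - 64 ≡ 76. → (73, 76)
10P: (73, 76) + (78, 2). λ = (2 - 76)/(78 - 73) ≡ 9/5 mod 83. 5⁻¹ ≡ 50 (mod 83) since 5·50 = 250 ≡ 1, so λ ≡ 35.
  x = λ² - 73 - 78 = 1225 - 151 ≡ 78; y = λ·(73 - 78) - 76 ≡ 81. → (78, 81)
11P: (78, 81) + (78, 2): same x and y₁ ≡ -y₂, so the sum is ∞.
11P = ∞, so the order is 11.

11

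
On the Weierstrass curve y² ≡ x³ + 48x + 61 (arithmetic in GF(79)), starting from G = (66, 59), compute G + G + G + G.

Repeated addition: build up to 4G.
2G: tangent at (66, 59): λ = (3·66² + 48)/(2·59) ≡ 2/39. 39⁻¹ ≡ 77 (mod 79) since 39·77 = 3003 ≡ 1, so λ ≡ 2·77 ≡ 75.
  x = λ² - 66 - 66 = 5625 - 132 ≡ 42; y = λ·(66 - 42) - 59 ≡ 3. → (42, 3)
3G: (42, 3) + (66, 59). λ = (59 - 3)/(66 - 42) ≡ 56/24 mod 79. 24⁻¹ ≡ 56 (mod 79), so λ ≡ 55.
  x = λ² - 42 - 66 = 3025 - 108 ≡ 73; y = λ·(42 - 73) - 3 ≡ 30. → (73, 30)
4G: (73, 30) + (66, 59). λ = (59 - 30)/(66 - 73) ≡ 29/72 mod 79. 72⁻¹ ≡ 45 (mod 79) since 72·45 = 3240 ≡ 1, so λ ≡ 41.
  x = λ² - 73 - 66 = 1681 - 139 ≡ 41; y = λ·(73 - 41) - 30 ≡ 18. → (41, 18)

(41, 18)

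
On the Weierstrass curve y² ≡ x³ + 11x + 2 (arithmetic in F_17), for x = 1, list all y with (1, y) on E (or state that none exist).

none

x³ + 11x + 2 = 14 ≡ 14 (mod 17).
14 is a non-residue mod 17; no y exists.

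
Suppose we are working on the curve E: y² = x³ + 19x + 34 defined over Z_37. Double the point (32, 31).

(21, 0)

tangent at (32, 31): λ = (3·32² + 19)/(2·31) ≡ 20/25. 25⁻¹ ≡ 3 (mod 37), so λ ≡ 20·3 ≡ 23.
  x = λ² - 32 - 32 = 529 - 64 ≡ 21; y = λ·(32 - 21) - 31 ≡ 0. → (21, 0)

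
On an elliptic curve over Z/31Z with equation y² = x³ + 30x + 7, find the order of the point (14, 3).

10

2P: tangent at (14, 3): λ = (3·14² + 30)/(2·3) ≡ 29/6. 6⁻¹ ≡ 26 (mod 31) since 6·26 = 156 ≡ 1, so λ ≡ 29·26 ≡ 10.
  x = λ² - 14 - 14 = 100 - 28 ≡ 10; y = λ·(14 - 10) - 3 ≡ 6. → (10, 6)
3P: (10, 6) + (14, 3). λ = (3 - 6)/(14 - 10) ≡ 28/4 mod 31. 4⁻¹ ≡ 8 (mod 31), so λ ≡ 7.
  x = λ² - 10 - 14 = 49 - 24 ≡ 25; y = λ·(10 - 25) - 6 ≡ 13. → (25, 13)
4P: (25, 13) + (14, 3). λ = (3 - 13)/(14 - 25) ≡ 21/20 mod 31. 20⁻¹ ≡ 14 (mod 31) since 20·14 = 280 ≡ 1, so λ ≡ 15.
  x = λ² - 25 - 14 = 225 - 39 ≡ 0; y = λ·(25 - 0) - 13 ≡ 21. → (0, 21)
5P: (0, 21) + (14, 3). λ = (3 - 21)/(14 - 0) ≡ 13/14 mod 31. 14⁻¹ ≡ 20 (mod 31) since 14·20 = 280 ≡ 1, so λ ≡ 12.
  x = λ² - 0 - 14 = 144 - 14 ≡ 6; y = λ·(0 - 6) - 21 ≡ 0. → (6, 0)
6P: (6, 0) + (14, 3). λ = (3 - 0)/(14 - 6) ≡ 3/8 mod 31. 8⁻¹ ≡ 4 (mod 31) since 8·4 = 32 ≡ 1, so λ ≡ 12.
  x = λ² - 6 - 14 = 144 - 20 ≡ 0; y = λ·(6 - 0) - 0 ≡ 10. → (0, 10)
7P: (0, 10) + (14, 3). λ = (3 - 10)/(14 - 0) ≡ 24/14 mod 31. 14⁻¹ ≡ 20 (mod 31) since 14·20 = 280 ≡ 1, so λ ≡ 15.
  x = λ² - 0 - 14 = 225 - 14 ≡ 25; y = λ·(0 - 25) - 10 ≡ 18. → (25, 18)
8P: (25, 18) + (14, 3). λ = (3 - 18)/(14 - 25) ≡ 16/20 mod 31. 20⁻¹ ≡ 14 (mod 31) since 20·14 = 280 ≡ 1, so λ ≡ 7.
  x = λ² - 25 - 14 = 49 - 39 ≡ 10; y = λ·(25 - 10) - 18 ≡ 25. → (10, 25)
9P: (10, 25) + (14, 3). λ = (3 - 25)/(14 - 10) ≡ 9/4 mod 31. 4⁻¹ ≡ 8 (mod 31), so λ ≡ 10.
  x = λ² - 10 - 14 = 100 - 24 ≡ 14; y = λ·(10 - 14) - 25 ≡ 28. → (14, 28)
10P: (14, 28) + (14, 3): same x and y₁ ≡ -y₂, so the sum is O.
10P = O, so the order is 10.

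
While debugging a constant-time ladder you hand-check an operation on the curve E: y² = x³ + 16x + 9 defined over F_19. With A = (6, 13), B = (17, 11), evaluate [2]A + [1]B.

(18, 7)

First 2A:
Repeated addition: build up to 2A.
2A: tangent at (6, 13): λ = (3·6² + 16)/(2·13) ≡ 10/7. 7⁻¹ ≡ 11 (mod 19) since 7·11 = 77 ≡ 1, so λ ≡ 10·11 ≡ 15.
  x = λ² - 6 - 6 = 225 - 12 ≡ 4; y = λ·(6 - 4) - 13 ≡ 17. → (4, 17)
2A = (4, 17).
Finally 2A + B:
(4, 17) + (17, 11). λ = (11 - 17)/(17 - 4) ≡ 13/13 mod 19. 13⁻¹ ≡ 3 (mod 19) since 13·3 = 39 ≡ 1, so λ ≡ 1.
  x = λ² - 4 - 17 = 1 - 21 ≡ 18; y = λ·(4 - 18) - 17 ≡ 7. → (18, 7)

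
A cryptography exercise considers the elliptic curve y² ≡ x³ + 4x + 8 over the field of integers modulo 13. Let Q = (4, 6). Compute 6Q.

Repeated addition: build up to 6Q.
2Q: tangent at (4, 6): λ = (3·4² + 4)/(2·6) ≡ 0/12. 12⁻¹ ≡ 12 (mod 13), so λ ≡ 0·12 ≡ 0.
  x = λ² - 4 - 4 = 0 - 8 ≡ 5; y = λ·(4 - 5) - 6 ≡ 7. → (5, 7)
3Q: (5, 7) + (4, 6). λ = (6 - 7)/(4 - 5) ≡ 12/12 mod 13. 12⁻¹ ≡ 12 (mod 13), so λ ≡ 1.
  x = λ² - 5 - 4 = 1 - 9 ≡ 5; y = λ·(5 - 5) - 7 ≡ 6. → (5, 6)
4Q: (5, 6) + (4, 6). λ = (6 - 6)/(4 - 5) ≡ 0/12 mod 13. 12⁻¹ ≡ 12 (mod 13), so λ ≡ 0.
  x = λ² - 5 - 4 = 0 - 9 ≡ 4; y = λ·(5 - 4) - 6 ≡ 7. → (4, 7)
5Q: (4, 7) + (4, 6): same x and y₁ ≡ -y₂, so the sum is the point at infinity.
6Q: the point at infinity + (4, 6) = (4, 6) (identity).

(4, 6)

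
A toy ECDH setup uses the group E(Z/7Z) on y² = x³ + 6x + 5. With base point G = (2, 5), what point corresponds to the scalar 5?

Double-and-add on 5 = (101)₂. Start with G = (2, 5) for the leading 1-bit.
double: tangent at (2, 5): λ = (3·2² + 6)/(2·5) ≡ 4/3. 3⁻¹ ≡ 5 (mod 7), so λ ≡ 4·5 ≡ 6.
  x = λ² - 2 - 2 = 36 - 4 ≡ 4; y = λ·(2 - 4) - 5 ≡ 4. → (4, 4)
double: tangent at (4, 4): λ = (3·4² + 6)/(2·4) ≡ 5/1. 1⁻¹ ≡ 1 (mod 7) since 1·1 = 1 ≡ 1, so λ ≡ 5·1 ≡ 5.
  x = λ² - 4 - 4 = 25 - 8 ≡ 3; y = λ·(4 - 3) - 4 ≡ 1. → (3, 1)
add G: (3, 1) + (2, 5). λ = (5 - 1)/(2 - 3) ≡ 4/6 mod 7. 6⁻¹ ≡ 6 (mod 7), so λ ≡ 3.
  x = λ² - 3 - 2 = 9 - 5 ≡ 4; y = λ·(3 - 4) - 1 ≡ 3. → (4, 3)

(4, 3)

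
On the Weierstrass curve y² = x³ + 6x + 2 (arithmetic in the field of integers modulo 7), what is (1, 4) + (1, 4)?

(2, 1)

tangent at (1, 4): λ = (3·1² + 6)/(2·4) ≡ 2/1. 1⁻¹ ≡ 1 (mod 7), so λ ≡ 2·1 ≡ 2.
  x = λ² - 1 - 1 = 4 - 2 ≡ 2; y = λ·(1 - 2) - 4 ≡ 1. → (2, 1)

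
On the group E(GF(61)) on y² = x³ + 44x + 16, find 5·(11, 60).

(31, 0)

Write G = (11, 60).
Repeated addition: build up to 5G.
2G: tangent at (11, 60): λ = (3·11² + 44)/(2·60) ≡ 41/59. 59⁻¹ ≡ 30 (mod 61), so λ ≡ 41·30 ≡ 10.
  x = λ² - 11 - 11 = 100 - 22 ≡ 17; y = λ·(11 - 17) - 60 ≡ 2. → (17, 2)
3G: (17, 2) + (11, 60). λ = (60 - 2)/(11 - 17) ≡ 58/55 mod 61. 55⁻¹ ≡ 10 (mod 61) since 55·10 = 550 ≡ 1, so λ ≡ 31.
  x = λ² - 17 - 11 = 961 - 28 ≡ 18; y = λ·(17 - 18) - 2 ≡ 28. → (18, 28)
4G: (18, 28) + (11, 60). λ = (60 - 28)/(11 - 18) ≡ 32/54 mod 61. 54⁻¹ ≡ 26 (mod 61) since 54·26 = 1404 ≡ 1, so λ ≡ 39.
  x = λ² - 18 - 11 = 1521 - 29 ≡ 28; y = λ·(18 - 28) - 28 ≡ 9. → (28, 9)
5G: (28, 9) + (11, 60). λ = (60 - 9)/(11 - 28) ≡ 51/44 mod 61. 44⁻¹ ≡ 43 (mod 61) since 44·43 = 1892 ≡ 1, so λ ≡ 58.
  x = λ² - 28 - 11 = 3364 - 39 ≡ 31; y = λ·(28 - 31) - 9 ≡ 0. → (31, 0)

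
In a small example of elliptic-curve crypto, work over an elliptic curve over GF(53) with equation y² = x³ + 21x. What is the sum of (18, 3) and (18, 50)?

The two points share x = 18 and their y-coordinates satisfy 3 + 50 ≡ 0 (mod 53), so they are inverses. Their sum is ∞.

O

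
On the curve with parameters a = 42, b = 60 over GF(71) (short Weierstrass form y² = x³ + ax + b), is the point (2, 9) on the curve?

yes

y² = 9² ≡ 10; x³ + 42x + 60 = 152 ≡ 10 (mod 71). 10 = 10.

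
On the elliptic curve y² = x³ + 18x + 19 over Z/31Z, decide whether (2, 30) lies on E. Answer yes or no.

yes

y² = 30² ≡ 1; x³ + 18x + 19 = 63 ≡ 1 (mod 31). 1 = 1.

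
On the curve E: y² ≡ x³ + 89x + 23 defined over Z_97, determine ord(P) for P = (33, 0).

2P: (33, 0) + (33, 0): same x and y₁ ≡ -y₂, so the sum is O.
2P = O, so the order is 2.

2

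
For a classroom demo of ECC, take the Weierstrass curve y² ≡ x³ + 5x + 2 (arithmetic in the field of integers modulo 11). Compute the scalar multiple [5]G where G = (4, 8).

Repeated addition: build up to 5G.
2G: tangent at (4, 8): λ = (3·4² + 5)/(2·8) ≡ 9/5. 5⁻¹ ≡ 9 (mod 11), so λ ≡ 9·9 ≡ 4.
  x = λ² - 4 - 4 = 16 - 8 ≡ 8; y = λ·(4 - 8) - 8 ≡ 9. → (8, 9)
3G: (8, 9) + (4, 8). λ = (8 - 9)/(4 - 8) ≡ 10/7 mod 11. 7⁻¹ ≡ 8 (mod 11), so λ ≡ 3.
  x = λ² - 8 - 4 = 9 - 12 ≡ 8; y = λ·(8 - 8) - 9 ≡ 2. → (8, 2)
4G: (8, 2) + (4, 8). λ = (8 - 2)/(4 - 8) ≡ 6/7 mod 11. 7⁻¹ ≡ 8 (mod 11), so λ ≡ 4.
  x = λ² - 8 - 4 = 16 - 12 ≡ 4; y = λ·(8 - 4) - 2 ≡ 3. → (4, 3)
5G: (4, 3) + (4, 8): same x and y₁ ≡ -y₂, so the sum is ∞.

O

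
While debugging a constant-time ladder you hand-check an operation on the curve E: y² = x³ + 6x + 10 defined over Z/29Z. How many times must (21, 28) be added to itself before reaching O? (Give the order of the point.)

2P: tangent at (21, 28): λ = (3·21² + 6)/(2·28) ≡ 24/27. 27⁻¹ ≡ 14 (mod 29), so λ ≡ 24·14 ≡ 17.
  x = λ² - 21 - 21 = 289 - 42 ≡ 15; y = λ·(21 - 15) - 28 ≡ 16. → (15, 16)
3P: (15, 16) + (21, 28). λ = (28 - 16)/(21 - 15) ≡ 12/6 mod 29. 6⁻¹ ≡ 5 (mod 29), so λ ≡ 2.
  x = λ² - 15 - 21 = 4 - 36 ≡ 26; y = λ·(15 - 26) - 16 ≡ 20. → (26, 20)
4P: (26, 20) + (21, 28). λ = (28 - 20)/(21 - 26) ≡ 8/24 mod 29. 24⁻¹ ≡ 23 (mod 29), so λ ≡ 10.
  x = λ² - 26 - 21 = 100 - 47 ≡ 24; y = λ·(26 - 24) - 20 ≡ 0. → (24, 0)
5P: (24, 0) + (21, 28). λ = (28 - 0)/(21 - 24) ≡ 28/26 mod 29. 26⁻¹ ≡ 19 (mod 29), so λ ≡ 10.
  x = λ² - 24 - 21 = 100 - 45 ≡ 26; y = λ·(24 - 26) - 0 ≡ 9. → (26, 9)
6P: (26, 9) + (21, 28). λ = (28 - 9)/(21 - 26) ≡ 19/24 mod 29. 24⁻¹ ≡ 23 (mod 29), so λ ≡ 2.
  x = λ² - 26 - 21 = 4 - 47 ≡ 15; y = λ·(26 - 15) - 9 ≡ 13. → (15, 13)
7P: (15, 13) + (21, 28). λ = (28 - 13)/(21 - 15) ≡ 15/6 mod 29. 6⁻¹ ≡ 5 (mod 29), so λ ≡ 17.
  x = λ² - 15 - 21 = 289 - 36 ≡ 21; y = λ·(15 - 21) - 13 ≡ 1. → (21, 1)
8P: (21, 1) + (21, 28): same x and y₁ ≡ -y₂, so the sum is O.
8P = O, so the order is 8.

8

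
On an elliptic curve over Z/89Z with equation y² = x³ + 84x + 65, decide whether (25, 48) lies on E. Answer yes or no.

y² = 48² ≡ 79; x³ + 84x + 65 = 17790 ≡ 79 (mod 89). 79 = 79.

yes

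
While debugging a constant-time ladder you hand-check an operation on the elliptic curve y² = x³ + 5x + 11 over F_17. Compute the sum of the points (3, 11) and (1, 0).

(5, 12)

(3, 11) + (1, 0). λ = (0 - 11)/(1 - 3) ≡ 6/15 mod 17. 15⁻¹ ≡ 8 (mod 17) since 15·8 = 120 ≡ 1, so λ ≡ 14.
  x = λ² - 3 - 1 = 196 - 4 ≡ 5; y = λ·(3 - 5) - 11 ≡ 12. → (5, 12)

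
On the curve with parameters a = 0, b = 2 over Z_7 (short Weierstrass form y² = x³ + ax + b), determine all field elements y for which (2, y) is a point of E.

x³ + 0x + 2 = 10 ≡ 3 (mod 7).
3 is a non-residue mod 7; no y exists.

none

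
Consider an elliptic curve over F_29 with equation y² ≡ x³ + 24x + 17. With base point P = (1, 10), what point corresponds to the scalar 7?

Repeated addition: build up to 7P.
2P: tangent at (1, 10): λ = (3·1² + 24)/(2·10) ≡ 27/20. 20⁻¹ ≡ 16 (mod 29), so λ ≡ 27·16 ≡ 26.
  x = λ² - 1 - 1 = 676 - 2 ≡ 7; y = λ·(1 - 7) - 10 ≡ 8. → (7, 8)
3P: (7, 8) + (1, 10). λ = (10 - 8)/(1 - 7) ≡ 2/23 mod 29. 23⁻¹ ≡ 24 (mod 29) since 23·24 = 552 ≡ 1, so λ ≡ 19.
  x = λ² - 7 - 1 = 361 - 8 ≡ 5; y = λ·(7 - 5) - 8 ≡ 1. → (5, 1)
4P: (5, 1) + (1, 10). λ = (10 - 1)/(1 - 5) ≡ 9/25 mod 29. 25⁻¹ ≡ 7 (mod 29) since 25·7 = 175 ≡ 1, so λ ≡ 5.
  x = λ² - 5 - 1 = 25 - 6 ≡ 19; y = λ·(5 - 19) - 1 ≡ 16. → (19, 16)
5P: (19, 16) + (1, 10). λ = (10 - 16)/(1 - 19) ≡ 23/11 mod 29. 11⁻¹ ≡ 8 (mod 29), so λ ≡ 10.
  x = λ² - 19 - 1 = 100 - 20 ≡ 22; y = λ·(19 - 22) - 16 ≡ 12. → (22, 12)
6P: (22, 12) + (1, 10). λ = (10 - 12)/(1 - 22) ≡ 27/8 mod 29. 8⁻¹ ≡ 11 (mod 29), so λ ≡ 7.
  x = λ² - 22 - 1 = 49 - 23 ≡ 26; y = λ·(22 - 26) - 12 ≡ 18. → (26, 18)
7P: (26, 18) + (1, 10). λ = (10 - 18)/(1 - 26) ≡ 21/4 mod 29. 4⁻¹ ≡ 22 (mod 29), so λ ≡ 27.
  x = λ² - 26 - 1 = 729 - 27 ≡ 6; y = λ·(26 - 6) - 18 ≡ 0. → (6, 0)

(6, 0)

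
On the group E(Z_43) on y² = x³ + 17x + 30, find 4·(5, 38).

Write P = (5, 38).
Double-and-add on 4 = (100)₂. Start with P = (5, 38) for the leading 1-bit.
double: tangent at (5, 38): λ = (3·5² + 17)/(2·38) ≡ 6/33. 33⁻¹ ≡ 30 (mod 43), so λ ≡ 6·30 ≡ 8.
  x = λ² - 5 - 5 = 64 - 10 ≡ 11; y = λ·(5 - 11) - 38 ≡ 0. → (11, 0)
double: (11, 0) + (11, 0): same x and y₁ ≡ -y₂, so the sum is O.

O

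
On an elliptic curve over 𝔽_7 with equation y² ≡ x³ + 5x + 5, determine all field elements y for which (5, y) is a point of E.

1, 6

x³ + 5x + 5 = 155 ≡ 1 (mod 7).
Square roots of 1 mod 7: 1 and 6 (since 1² = 1 ≡ 1).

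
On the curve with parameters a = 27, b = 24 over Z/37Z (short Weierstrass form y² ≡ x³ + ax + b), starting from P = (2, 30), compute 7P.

Double-and-add on 7 = (111)₂. Start with P = (2, 30) for the leading 1-bit.
double: tangent at (2, 30): λ = (3·2² + 27)/(2·30) ≡ 2/23. 23⁻¹ ≡ 29 (mod 37), so λ ≡ 2·29 ≡ 21.
  x = λ² - 2 - 2 = 441 - 4 ≡ 30; y = λ·(2 - 30) - 30 ≡ 11. → (30, 11)
add P: (30, 11) + (2, 30). λ = (30 - 11)/(2 - 30) ≡ 19/9 mod 37. 9⁻¹ ≡ 33 (mod 37) since 9·33 = 297 ≡ 1, so λ ≡ 35.
  x = λ² - 30 - 2 = 1225 - 32 ≡ 9; y = λ·(30 - 9) - 11 ≡ 21. → (9, 21)
double: tangent at (9, 21): λ = (3·9² + 27)/(2·21) ≡ 11/5. 5⁻¹ ≡ 15 (mod 37) since 5·15 = 75 ≡ 1, so λ ≡ 11·15 ≡ 17.
  x = λ² - 9 - 9 = 289 - 18 ≡ 12; y = λ·(9 - 12) - 21 ≡ 2. → (12, 2)
add P: (12, 2) + (2, 30). λ = (30 - 2)/(2 - 12) ≡ 28/27 mod 37. 27⁻¹ ≡ 11 (mod 37), so λ ≡ 12.
  x = λ² - 12 - 2 = 144 - 14 ≡ 19; y = λ·(12 - 19) - 2 ≡ 25. → (19, 25)

(19, 25)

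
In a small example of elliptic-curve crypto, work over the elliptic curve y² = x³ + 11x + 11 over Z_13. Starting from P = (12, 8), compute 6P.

Double-and-add on 6 = (110)₂. Start with P = (12, 8) for the leading 1-bit.
double: tangent at (12, 8): λ = (3·12² + 11)/(2·8) ≡ 1/3. 3⁻¹ ≡ 9 (mod 13) since 3·9 = 27 ≡ 1, so λ ≡ 1·9 ≡ 9.
  x = λ² - 12 - 12 = 81 - 24 ≡ 5; y = λ·(12 - 5) - 8 ≡ 3. → (5, 3)
add P: (5, 3) + (12, 8). λ = (8 - 3)/(12 - 5) ≡ 5/7 mod 13. 7⁻¹ ≡ 2 (mod 13) since 7·2 = 14 ≡ 1, so λ ≡ 10.
  x = λ² - 5 - 12 = 100 - 17 ≡ 5; y = λ·(5 - 5) - 3 ≡ 10. → (5, 10)
double: tangent at (5, 10): λ = (3·5² + 11)/(2·10) ≡ 8/7. 7⁻¹ ≡ 2 (mod 13), so λ ≡ 8·2 ≡ 3.
  x = λ² - 5 - 5 = 9 - 10 ≡ 12; y = λ·(5 - 12) - 10 ≡ 8. → (12, 8)

(12, 8)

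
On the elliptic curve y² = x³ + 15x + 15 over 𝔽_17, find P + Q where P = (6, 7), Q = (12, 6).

(8, 16)

(6, 7) + (12, 6). λ = (6 - 7)/(12 - 6) ≡ 16/6 mod 17. 6⁻¹ ≡ 3 (mod 17), so λ ≡ 14.
  x = λ² - 6 - 12 = 196 - 18 ≡ 8; y = λ·(6 - 8) - 7 ≡ 16. → (8, 16)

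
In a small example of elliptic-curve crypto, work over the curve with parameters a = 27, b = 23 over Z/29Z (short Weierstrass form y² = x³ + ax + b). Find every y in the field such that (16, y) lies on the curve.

x³ + 27x + 23 = 4551 ≡ 27 (mod 29).
27 is a non-residue mod 29; no y exists.

none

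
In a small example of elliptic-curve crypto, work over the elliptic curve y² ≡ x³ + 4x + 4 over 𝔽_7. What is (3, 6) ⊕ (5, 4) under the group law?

(0, 5)

(3, 6) + (5, 4). λ = (4 - 6)/(5 - 3) ≡ 5/2 mod 7. 2⁻¹ ≡ 4 (mod 7), so λ ≡ 6.
  x = λ² - 3 - 5 = 36 - 8 ≡ 0; y = λ·(3 - 0) - 6 ≡ 5. → (0, 5)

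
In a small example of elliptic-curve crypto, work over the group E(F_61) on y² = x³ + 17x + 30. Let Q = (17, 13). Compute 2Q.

(24, 54)

tangent at (17, 13): λ = (3·17² + 17)/(2·13) ≡ 30/26. 26⁻¹ ≡ 54 (mod 61), so λ ≡ 30·54 ≡ 34.
  x = λ² - 17 - 17 = 1156 - 34 ≡ 24; y = λ·(17 - 24) - 13 ≡ 54. → (24, 54)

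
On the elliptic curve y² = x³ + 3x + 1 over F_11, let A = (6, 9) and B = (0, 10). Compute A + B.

(9, 8)

(6, 9) + (0, 10). λ = (10 - 9)/(0 - 6) ≡ 1/5 mod 11. 5⁻¹ ≡ 9 (mod 11), so λ ≡ 9.
  x = λ² - 6 - 0 = 81 - 6 ≡ 9; y = λ·(6 - 9) - 9 ≡ 8. → (9, 8)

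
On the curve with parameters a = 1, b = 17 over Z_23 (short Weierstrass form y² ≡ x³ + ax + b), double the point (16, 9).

(18, 18)

tangent at (16, 9): λ = (3·16² + 1)/(2·9) ≡ 10/18. 18⁻¹ ≡ 9 (mod 23), so λ ≡ 10·9 ≡ 21.
  x = λ² - 16 - 16 = 441 - 32 ≡ 18; y = λ·(16 - 18) - 9 ≡ 18. → (18, 18)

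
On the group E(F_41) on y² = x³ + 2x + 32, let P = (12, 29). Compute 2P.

(18, 18)

tangent at (12, 29): λ = (3·12² + 2)/(2·29) ≡ 24/17. 17⁻¹ ≡ 29 (mod 41), so λ ≡ 24·29 ≡ 40.
  x = λ² - 12 - 12 = 1600 - 24 ≡ 18; y = λ·(12 - 18) - 29 ≡ 18. → (18, 18)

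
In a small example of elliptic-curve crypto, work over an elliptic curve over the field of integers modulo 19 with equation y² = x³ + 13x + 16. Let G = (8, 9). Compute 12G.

Double-and-add on 12 = (1100)₂. Start with G = (8, 9) for the leading 1-bit.
double: tangent at (8, 9): λ = (3·8² + 13)/(2·9) ≡ 15/18. 18⁻¹ ≡ 18 (mod 19), so λ ≡ 15·18 ≡ 4.
  x = λ² - 8 - 8 = 16 - 16 ≡ 0; y = λ·(8 - 0) - 9 ≡ 4. → (0, 4)
add G: (0, 4) + (8, 9). λ = (9 - 4)/(8 - 0) ≡ 5/8 mod 19. 8⁻¹ ≡ 12 (mod 19) since 8·12 = 96 ≡ 1, so λ ≡ 3.
  x = λ² - 0 - 8 = 9 - 8 ≡ 1; y = λ·(0 - 1) - 4 ≡ 12. → (1, 12)
double: tangent at (1, 12): λ = (3·1² + 13)/(2·12) ≡ 16/5. 5⁻¹ ≡ 4 (mod 19), so λ ≡ 16·4 ≡ 7.
  x = λ² - 1 - 1 = 49 - 2 ≡ 9; y = λ·(1 - 9) - 12 ≡ 8. → (9, 8)
double: tangent at (9, 8): λ = (3·9² + 13)/(2·8) ≡ 9/16. 16⁻¹ ≡ 6 (mod 19), so λ ≡ 9·6 ≡ 16.
  x = λ² - 9 - 9 = 256 - 18 ≡ 10; y = λ·(9 - 10) - 8 ≡ 14. → (10, 14)

(10, 14)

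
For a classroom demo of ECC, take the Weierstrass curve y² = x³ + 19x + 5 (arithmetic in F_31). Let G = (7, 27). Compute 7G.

Repeated addition: build up to 7G.
2G: tangent at (7, 27): λ = (3·7² + 19)/(2·27) ≡ 11/23. 23⁻¹ ≡ 27 (mod 31), so λ ≡ 11·27 ≡ 18.
  x = λ² - 7 - 7 = 324 - 14 ≡ 0; y = λ·(7 - 0) - 27 ≡ 6. → (0, 6)
3G: (0, 6) + (7, 27). λ = (27 - 6)/(7 - 0) ≡ 21/7 mod 31. 7⁻¹ ≡ 9 (mod 31) since 7·9 = 63 ≡ 1, so λ ≡ 3.
  x = λ² - 0 - 7 = 9 - 7 ≡ 2; y = λ·(0 - 2) - 6 ≡ 19. → (2, 19)
4G: (2, 19) + (7, 27). λ = (27 - 19)/(7 - 2) ≡ 8/5 mod 31. 5⁻¹ ≡ 25 (mod 31), so λ ≡ 14.
  x = λ² - 2 - 7 = 196 - 9 ≡ 1; y = λ·(2 - 1) - 19 ≡ 26. → (1, 26)
5G: (1, 26) + (7, 27). λ = (27 - 26)/(7 - 1) ≡ 1/6 mod 31. 6⁻¹ ≡ 26 (mod 31) since 6·26 = 156 ≡ 1, so λ ≡ 26.
  x = λ² - 1 - 7 = 676 - 8 ≡ 17; y = λ·(1 - 17) - 26 ≡ 23. → (17, 23)
6G: (17, 23) + (7, 27). λ = (27 - 23)/(7 - 17) ≡ 4/21 mod 31. 21⁻¹ ≡ 3 (mod 31), so λ ≡ 12.
  x = λ² - 17 - 7 = 144 - 24 ≡ 27; y = λ·(17 - 27) - 23 ≡ 12. → (27, 12)
7G: (27, 12) + (7, 27). λ = (27 - 12)/(7 - 27) ≡ 15/11 mod 31. 11⁻¹ ≡ 17 (mod 31), so λ ≡ 7.
  x = λ² - 27 - 7 = 49 - 34 ≡ 15; y = λ·(27 - 15) - 12 ≡ 10. → (15, 10)

(15, 10)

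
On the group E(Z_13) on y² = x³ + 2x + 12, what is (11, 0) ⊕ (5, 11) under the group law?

(0, 8)

(11, 0) + (5, 11). λ = (11 - 0)/(5 - 11) ≡ 11/7 mod 13. 7⁻¹ ≡ 2 (mod 13), so λ ≡ 9.
  x = λ² - 11 - 5 = 81 - 16 ≡ 0; y = λ·(11 - 0) - 0 ≡ 8. → (0, 8)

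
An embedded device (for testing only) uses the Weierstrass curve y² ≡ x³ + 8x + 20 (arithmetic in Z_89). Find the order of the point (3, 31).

7

2P: tangent at (3, 31): λ = (3·3² + 8)/(2·31) ≡ 35/62. 62⁻¹ ≡ 56 (mod 89) since 62·56 = 3472 ≡ 1, so λ ≡ 35·56 ≡ 2.
  x = λ² - 3 - 3 = 4 - 6 ≡ 87; y = λ·(3 - 87) - 31 ≡ 68. → (87, 68)
3P: (87, 68) + (3, 31). λ = (31 - 68)/(3 - 87) ≡ 52/5 mod 89. 5⁻¹ ≡ 18 (mod 89), so λ ≡ 46.
  x = λ² - 87 - 3 = 2116 - 90 ≡ 68; y = λ·(87 - 68) - 68 ≡ 5. → (68, 5)
4P: (68, 5) + (3, 31). λ = (31 - 5)/(3 - 68) ≡ 26/24 mod 89. 24⁻¹ ≡ 26 (mod 89) since 24·26 = 624 ≡ 1, so λ ≡ 53.
  x = λ² - 68 - 3 = 2809 - 71 ≡ 68; y = λ·(68 - 68) - 5 ≡ 84. → (68, 84)
5P: (68, 84) + (3, 31). λ = (31 - 84)/(3 - 68) ≡ 36/24 mod 89. 24⁻¹ ≡ 26 (mod 89), so λ ≡ 46.
  x = λ² - 68 - 3 = 2116 - 71 ≡ 87; y = λ·(68 - 87) - 84 ≡ 21. → (87, 21)
6P: (87, 21) + (3, 31). λ = (31 - 21)/(3 - 87) ≡ 10/5 mod 89. 5⁻¹ ≡ 18 (mod 89), so λ ≡ 2.
  x = λ² - 87 - 3 = 4 - 90 ≡ 3; y = λ·(87 - 3) - 21 ≡ 58. → (3, 58)
7P: (3, 58) + (3, 31): same x and y₁ ≡ -y₂, so the sum is ∞.
7P = ∞, so the order is 7.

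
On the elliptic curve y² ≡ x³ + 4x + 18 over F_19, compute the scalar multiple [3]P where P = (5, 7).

Repeated addition: build up to 3P.
2P: tangent at (5, 7): λ = (3·5² + 4)/(2·7) ≡ 3/14. 14⁻¹ ≡ 15 (mod 19), so λ ≡ 3·15 ≡ 7.
  x = λ² - 5 - 5 = 49 - 10 ≡ 1; y = λ·(5 - 1) - 7 ≡ 2. → (1, 2)
3P: (1, 2) + (5, 7). λ = (7 - 2)/(5 - 1) ≡ 5/4 mod 19. 4⁻¹ ≡ 5 (mod 19) since 4·5 = 20 ≡ 1, so λ ≡ 6.
  x = λ² - 1 - 5 = 36 - 6 ≡ 11; y = λ·(1 - 11) - 2 ≡ 14. → (11, 14)

(11, 14)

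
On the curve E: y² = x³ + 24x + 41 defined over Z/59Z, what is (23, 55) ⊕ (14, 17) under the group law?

(34, 10)

(23, 55) + (14, 17). λ = (17 - 55)/(14 - 23) ≡ 21/50 mod 59. 50⁻¹ ≡ 13 (mod 59) since 50·13 = 650 ≡ 1, so λ ≡ 37.
  x = λ² - 23 - 14 = 1369 - 37 ≡ 34; y = λ·(23 - 34) - 55 ≡ 10. → (34, 10)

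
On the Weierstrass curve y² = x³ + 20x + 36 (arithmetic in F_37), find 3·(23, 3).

Write Q = (23, 3).
Repeated addition: build up to 3Q.
2Q: tangent at (23, 3): λ = (3·23² + 20)/(2·3) ≡ 16/6. 6⁻¹ ≡ 31 (mod 37), so λ ≡ 16·31 ≡ 15.
  x = λ² - 23 - 23 = 225 - 46 ≡ 31; y = λ·(23 - 31) - 3 ≡ 25. → (31, 25)
3Q: (31, 25) + (23, 3). λ = (3 - 25)/(23 - 31) ≡ 15/29 mod 37. 29⁻¹ ≡ 23 (mod 37), so λ ≡ 12.
  x = λ² - 31 - 23 = 144 - 54 ≡ 16; y = λ·(31 - 16) - 25 ≡ 7. → (16, 7)

(16, 7)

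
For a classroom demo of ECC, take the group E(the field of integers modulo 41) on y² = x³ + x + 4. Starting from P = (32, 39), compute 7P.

(37, 31)

Double-and-add on 7 = (111)₂. Start with P = (32, 39) for the leading 1-bit.
double: tangent at (32, 39): λ = (3·32² + 1)/(2·39) ≡ 39/37. 37⁻¹ ≡ 10 (mod 41), so λ ≡ 39·10 ≡ 21.
  x = λ² - 32 - 32 = 441 - 64 ≡ 8; y = λ·(32 - 8) - 39 ≡ 14. → (8, 14)
add P: (8, 14) + (32, 39). λ = (39 - 14)/(32 - 8) ≡ 25/24 mod 41. 24⁻¹ ≡ 12 (mod 41), so λ ≡ 13.
  x = λ² - 8 - 32 = 169 - 40 ≡ 6; y = λ·(8 - 6) - 14 ≡ 12. → (6, 12)
double: tangent at (6, 12): λ = (3·6² + 1)/(2·12) ≡ 27/24. 24⁻¹ ≡ 12 (mod 41), so λ ≡ 27·12 ≡ 37.
  x = λ² - 6 - 6 = 1369 - 12 ≡ 4; y = λ·(6 - 4) - 12 ≡ 21. → (4, 21)
add P: (4, 21) + (32, 39). λ = (39 - 21)/(32 - 4) ≡ 18/28 mod 41. 28⁻¹ ≡ 22 (mod 41) since 28·22 = 616 ≡ 1, so λ ≡ 27.
  x = λ² - 4 - 32 = 729 - 36 ≡ 37; y = λ·(4 - 37) - 21 ≡ 31. → (37, 31)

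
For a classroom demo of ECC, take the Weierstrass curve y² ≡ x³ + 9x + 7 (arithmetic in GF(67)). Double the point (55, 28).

(41, 32)

tangent at (55, 28): λ = (3·55² + 9)/(2·28) ≡ 39/56. 56⁻¹ ≡ 6 (mod 67), so λ ≡ 39·6 ≡ 33.
  x = λ² - 55 - 55 = 1089 - 110 ≡ 41; y = λ·(55 - 41) - 28 ≡ 32. → (41, 32)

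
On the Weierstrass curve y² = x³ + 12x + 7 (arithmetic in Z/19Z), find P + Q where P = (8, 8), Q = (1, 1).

(8, 8) + (1, 1). λ = (1 - 8)/(1 - 8) ≡ 12/12 mod 19. 12⁻¹ ≡ 8 (mod 19), so λ ≡ 1.
  x = λ² - 8 - 1 = 1 - 9 ≡ 11; y = λ·(8 - 11) - 8 ≡ 8. → (11, 8)

(11, 8)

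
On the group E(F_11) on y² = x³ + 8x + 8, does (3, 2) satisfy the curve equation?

y² = 2² ≡ 4; x³ + 8x + 8 = 59 ≡ 4 (mod 11). 4 = 4.

yes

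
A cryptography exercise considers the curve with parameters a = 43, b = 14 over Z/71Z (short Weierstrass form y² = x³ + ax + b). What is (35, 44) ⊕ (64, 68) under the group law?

(10, 33)

(35, 44) + (64, 68). λ = (68 - 44)/(64 - 35) ≡ 24/29 mod 71. 29⁻¹ ≡ 49 (mod 71), so λ ≡ 40.
  x = λ² - 35 - 64 = 1600 - 99 ≡ 10; y = λ·(35 - 10) - 44 ≡ 33. → (10, 33)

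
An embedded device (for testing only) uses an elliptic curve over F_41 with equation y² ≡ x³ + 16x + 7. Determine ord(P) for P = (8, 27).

2P: tangent at (8, 27): λ = (3·8² + 16)/(2·27) ≡ 3/13. 13⁻¹ ≡ 19 (mod 41) since 13·19 = 247 ≡ 1, so λ ≡ 3·19 ≡ 16.
  x = λ² - 8 - 8 = 256 - 16 ≡ 35; y = λ·(8 - 35) - 27 ≡ 33. → (35, 33)
3P: (35, 33) + (8, 27). λ = (27 - 33)/(8 - 35) ≡ 35/14 mod 41. 14⁻¹ ≡ 3 (mod 41) since 14·3 = 42 ≡ 1, so λ ≡ 23.
  x = λ² - 35 - 8 = 529 - 43 ≡ 35; y = λ·(35 - 35) - 33 ≡ 8. → (35, 8)
4P: (35, 8) + (8, 27). λ = (27 - 8)/(8 - 35) ≡ 19/14 mod 41. 14⁻¹ ≡ 3 (mod 41) since 14·3 = 42 ≡ 1, so λ ≡ 16.
  x = λ² - 35 - 8 = 256 - 43 ≡ 8; y = λ·(35 - 8) - 8 ≡ 14. → (8, 14)
5P: (8, 14) + (8, 27): same x and y₁ ≡ -y₂, so the sum is 𝒪.
5P = 𝒪, so the order is 5.

5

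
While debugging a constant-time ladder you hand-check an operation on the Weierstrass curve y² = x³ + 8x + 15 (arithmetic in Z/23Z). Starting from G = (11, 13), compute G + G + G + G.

(8, 19)

Repeated addition: build up to 4G.
2G: tangent at (11, 13): λ = (3·11² + 8)/(2·13) ≡ 3/3. 3⁻¹ ≡ 8 (mod 23), so λ ≡ 3·8 ≡ 1.
  x = λ² - 11 - 11 = 1 - 22 ≡ 2; y = λ·(11 - 2) - 13 ≡ 19. → (2, 19)
3G: (2, 19) + (11, 13). λ = (13 - 19)/(11 - 2) ≡ 17/9 mod 23. 9⁻¹ ≡ 18 (mod 23), so λ ≡ 7.
  x = λ² - 2 - 11 = 49 - 13 ≡ 13; y = λ·(2 - 13) - 19 ≡ 19. → (13, 19)
4G: (13, 19) + (11, 13). λ = (13 - 19)/(11 - 13) ≡ 17/21 mod 23. 21⁻¹ ≡ 11 (mod 23) since 21·11 = 231 ≡ 1, so λ ≡ 3.
  x = λ² - 13 - 11 = 9 - 24 ≡ 8; y = λ·(13 - 8) - 19 ≡ 19. → (8, 19)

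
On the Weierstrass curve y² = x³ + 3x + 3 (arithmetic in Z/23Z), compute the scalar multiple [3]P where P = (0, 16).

Repeated addition: build up to 3P.
2P: tangent at (0, 16): λ = (3·0² + 3)/(2·16) ≡ 3/9. 9⁻¹ ≡ 18 (mod 23), so λ ≡ 3·18 ≡ 8.
  x = λ² - 0 - 0 = 64 - 0 ≡ 18; y = λ·(0 - 18) - 16 ≡ 1. → (18, 1)
3P: (18, 1) + (0, 16). λ = (16 - 1)/(0 - 18) ≡ 15/5 mod 23. 5⁻¹ ≡ 14 (mod 23), so λ ≡ 3.
  x = λ² - 18 - 0 = 9 - 18 ≡ 14; y = λ·(18 - 14) - 1 ≡ 11. → (14, 11)

(14, 11)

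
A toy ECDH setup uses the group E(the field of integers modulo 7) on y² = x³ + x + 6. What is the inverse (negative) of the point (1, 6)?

(1, 1)

-(1, 6) = (1, -6 mod 7) = (1, 1).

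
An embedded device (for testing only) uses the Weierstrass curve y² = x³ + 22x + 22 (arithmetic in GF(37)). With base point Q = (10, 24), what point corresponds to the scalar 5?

Repeated addition: build up to 5Q.
2Q: tangent at (10, 24): λ = (3·10² + 22)/(2·24) ≡ 26/11. 11⁻¹ ≡ 27 (mod 37), so λ ≡ 26·27 ≡ 36.
  x = λ² - 10 - 10 = 1296 - 20 ≡ 18; y = λ·(10 - 18) - 24 ≡ 21. → (18, 21)
3Q: (18, 21) + (10, 24). λ = (24 - 21)/(10 - 18) ≡ 3/29 mod 37. 29⁻¹ ≡ 23 (mod 37) since 29·23 = 667 ≡ 1, so λ ≡ 32.
  x = λ² - 18 - 10 = 1024 - 28 ≡ 34; y = λ·(18 - 34) - 21 ≡ 22. → (34, 22)
4Q: (34, 22) + (10, 24). λ = (24 - 22)/(10 - 34) ≡ 2/13 mod 37. 13⁻¹ ≡ 20 (mod 37) since 13·20 = 260 ≡ 1, so λ ≡ 3.
  x = λ² - 34 - 10 = 9 - 44 ≡ 2; y = λ·(34 - 2) - 22 ≡ 0. → (2, 0)
5Q: (2, 0) + (10, 24). λ = (24 - 0)/(10 - 2) ≡ 24/8 mod 37. 8⁻¹ ≡ 14 (mod 37) since 8·14 = 112 ≡ 1, so λ ≡ 3.
  x = λ² - 2 - 10 = 9 - 12 ≡ 34; y = λ·(2 - 34) - 0 ≡ 15. → (34, 15)

(34, 15)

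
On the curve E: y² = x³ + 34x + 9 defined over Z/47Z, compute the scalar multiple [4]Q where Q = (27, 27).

Repeated addition: build up to 4Q.
2Q: tangent at (27, 27): λ = (3·27² + 34)/(2·27) ≡ 12/7. 7⁻¹ ≡ 27 (mod 47) since 7·27 = 189 ≡ 1, so λ ≡ 12·27 ≡ 42.
  x = λ² - 27 - 27 = 1764 - 54 ≡ 18; y = λ·(27 - 18) - 27 ≡ 22. → (18, 22)
3Q: (18, 22) + (27, 27). λ = (27 - 22)/(27 - 18) ≡ 5/9 mod 47. 9⁻¹ ≡ 21 (mod 47), so λ ≡ 11.
  x = λ² - 18 - 27 = 121 - 45 ≡ 29; y = λ·(18 - 29) - 22 ≡ 45. → (29, 45)
4Q: (29, 45) + (27, 27). λ = (27 - 45)/(27 - 29) ≡ 29/45 mod 47. 45⁻¹ ≡ 23 (mod 47), so λ ≡ 9.
  x = λ² - 29 - 27 = 81 - 56 ≡ 25; y = λ·(29 - 25) - 45 ≡ 38. → (25, 38)

(25, 38)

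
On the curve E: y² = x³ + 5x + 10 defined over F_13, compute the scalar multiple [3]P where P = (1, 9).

(9, 2)

Repeated addition: build up to 3P.
2P: tangent at (1, 9): λ = (3·1² + 5)/(2·9) ≡ 8/5. 5⁻¹ ≡ 8 (mod 13), so λ ≡ 8·8 ≡ 12.
  x = λ² - 1 - 1 = 144 - 2 ≡ 12; y = λ·(1 - 12) - 9 ≡ 2. → (12, 2)
3P: (12, 2) + (1, 9). λ = (9 - 2)/(1 - 12) ≡ 7/2 mod 13. 2⁻¹ ≡ 7 (mod 13) since 2·7 = 14 ≡ 1, so λ ≡ 10.
  x = λ² - 12 - 1 = 100 - 13 ≡ 9; y = λ·(12 - 9) - 2 ≡ 2. → (9, 2)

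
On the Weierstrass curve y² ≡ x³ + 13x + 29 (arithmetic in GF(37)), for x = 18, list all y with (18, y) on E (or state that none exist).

8, 29

x³ + 13x + 29 = 6095 ≡ 27 (mod 37).
Square roots of 27 mod 37: 8 and 29 (since 8² = 64 ≡ 27).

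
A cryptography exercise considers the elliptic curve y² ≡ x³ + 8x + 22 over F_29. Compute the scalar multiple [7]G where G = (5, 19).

Repeated addition: build up to 7G.
2G: tangent at (5, 19): λ = (3·5² + 8)/(2·19) ≡ 25/9. 9⁻¹ ≡ 13 (mod 29) since 9·13 = 117 ≡ 1, so λ ≡ 25·13 ≡ 6.
  x = λ² - 5 - 5 = 36 - 10 ≡ 26; y = λ·(5 - 26) - 19 ≡ 0. → (26, 0)
3G: (26, 0) + (5, 19). λ = (19 - 0)/(5 - 26) ≡ 19/8 mod 29. 8⁻¹ ≡ 11 (mod 29), so λ ≡ 6.
  x = λ² - 26 - 5 = 36 - 31 ≡ 5; y = λ·(26 - 5) - 0 ≡ 10. → (5, 10)
4G: (5, 10) + (5, 19): same x and y₁ ≡ -y₂, so the sum is O.
5G: O + (5, 19) = (5, 19) (identity).
6G: tangent at (5, 19): λ = (3·5² + 8)/(2·19) ≡ 25/9. 9⁻¹ ≡ 13 (mod 29) since 9·13 = 117 ≡ 1, so λ ≡ 25·13 ≡ 6.
  x = λ² - 5 - 5 = 36 - 10 ≡ 26; y = λ·(5 - 26) - 19 ≡ 0. → (26, 0)
7G: (26, 0) + (5, 19). λ = (19 - 0)/(5 - 26) ≡ 19/8 mod 29. 8⁻¹ ≡ 11 (mod 29), so λ ≡ 6.
  x = λ² - 26 - 5 = 36 - 31 ≡ 5; y = λ·(26 - 5) - 0 ≡ 10. → (5, 10)

(5, 10)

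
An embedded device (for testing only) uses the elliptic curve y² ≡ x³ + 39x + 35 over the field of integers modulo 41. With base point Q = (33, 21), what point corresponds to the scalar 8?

(19, 38)

Double-and-add on 8 = (1000)₂. Start with Q = (33, 21) for the leading 1-bit.
double: tangent at (33, 21): λ = (3·33² + 39)/(2·21) ≡ 26/1. 1⁻¹ ≡ 1 (mod 41) since 1·1 = 1 ≡ 1, so λ ≡ 26·1 ≡ 26.
  x = λ² - 33 - 33 = 676 - 66 ≡ 36; y = λ·(33 - 36) - 21 ≡ 24. → (36, 24)
double: tangent at (36, 24): λ = (3·36² + 39)/(2·24) ≡ 32/7. 7⁻¹ ≡ 6 (mod 41), so λ ≡ 32·6 ≡ 28.
  x = λ² - 36 - 36 = 784 - 72 ≡ 15; y = λ·(36 - 15) - 24 ≡ 31. → (15, 31)
double: tangent at (15, 31): λ = (3·15² + 39)/(2·31) ≡ 17/21. 21⁻¹ ≡ 2 (mod 41), so λ ≡ 17·2 ≡ 34.
  x = λ² - 15 - 15 = 1156 - 30 ≡ 19; y = λ·(15 - 19) - 31 ≡ 38. → (19, 38)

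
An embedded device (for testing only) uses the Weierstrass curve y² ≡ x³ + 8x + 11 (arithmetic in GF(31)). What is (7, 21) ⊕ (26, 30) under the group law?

(16, 9)

(7, 21) + (26, 30). λ = (30 - 21)/(26 - 7) ≡ 9/19 mod 31. 19⁻¹ ≡ 18 (mod 31), so λ ≡ 7.
  x = λ² - 7 - 26 = 49 - 33 ≡ 16; y = λ·(7 - 16) - 21 ≡ 9. → (16, 9)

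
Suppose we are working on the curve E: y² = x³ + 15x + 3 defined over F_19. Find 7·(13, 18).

(1, 0)

Write G = (13, 18).
Repeated addition: build up to 7G.
2G: tangent at (13, 18): λ = (3·13² + 15)/(2·18) ≡ 9/17. 17⁻¹ ≡ 9 (mod 19), so λ ≡ 9·9 ≡ 5.
  x = λ² - 13 - 13 = 25 - 26 ≡ 18; y = λ·(13 - 18) - 18 ≡ 14. → (18, 14)
3G: (18, 14) + (13, 18). λ = (18 - 14)/(13 - 18) ≡ 4/14 mod 19. 14⁻¹ ≡ 15 (mod 19), so λ ≡ 3.
  x = λ² - 18 - 13 = 9 - 31 ≡ 16; y = λ·(18 - 16) - 14 ≡ 11. → (16, 11)
4G: (16, 11) + (13, 18). λ = (18 - 11)/(13 - 16) ≡ 7/16 mod 19. 16⁻¹ ≡ 6 (mod 19), so λ ≡ 4.
  x = λ² - 16 - 13 = 16 - 29 ≡ 6; y = λ·(16 - 6) - 11 ≡ 10. → (6, 10)
5G: (6, 10) + (13, 18). λ = (18 - 10)/(13 - 6) ≡ 8/7 mod 19. 7⁻¹ ≡ 11 (mod 19), so λ ≡ 12.
  x = λ² - 6 - 13 = 144 - 19 ≡ 11; y = λ·(6 - 11) - 10 ≡ 6. → (11, 6)
6G: (11, 6) + (13, 18). λ = (18 - 6)/(13 - 11) ≡ 12/2 mod 19. 2⁻¹ ≡ 10 (mod 19) since 2·10 = 20 ≡ 1, so λ ≡ 6.
  x = λ² - 11 - 13 = 36 - 24 ≡ 12; y = λ·(11 - 12) - 6 ≡ 7. → (12, 7)
7G: (12, 7) + (13, 18). λ = (18 - 7)/(13 - 12) ≡ 11/1 mod 19. 1⁻¹ ≡ 1 (mod 19), so λ ≡ 11.
  x = λ² - 12 - 13 = 121 - 25 ≡ 1; y = λ·(12 - 1) - 7 ≡ 0. → (1, 0)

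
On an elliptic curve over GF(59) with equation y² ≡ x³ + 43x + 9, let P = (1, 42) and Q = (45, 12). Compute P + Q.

(17, 44)

(1, 42) + (45, 12). λ = (12 - 42)/(45 - 1) ≡ 29/44 mod 59. 44⁻¹ ≡ 55 (mod 59), so λ ≡ 2.
  x = λ² - 1 - 45 = 4 - 46 ≡ 17; y = λ·(1 - 17) - 42 ≡ 44. → (17, 44)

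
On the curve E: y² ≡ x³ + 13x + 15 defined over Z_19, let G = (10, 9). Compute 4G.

(9, 14)

Double-and-add on 4 = (100)₂. Start with G = (10, 9) for the leading 1-bit.
double: tangent at (10, 9): λ = (3·10² + 13)/(2·9) ≡ 9/18. 18⁻¹ ≡ 18 (mod 19), so λ ≡ 9·18 ≡ 10.
  x = λ² - 10 - 10 = 100 - 20 ≡ 4; y = λ·(10 - 4) - 9 ≡ 13. → (4, 13)
double: tangent at (4, 13): λ = (3·4² + 13)/(2·13) ≡ 4/7. 7⁻¹ ≡ 11 (mod 19), so λ ≡ 4·11 ≡ 6.
  x = λ² - 4 - 4 = 36 - 8 ≡ 9; y = λ·(4 - 9) - 13 ≡ 14. → (9, 14)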